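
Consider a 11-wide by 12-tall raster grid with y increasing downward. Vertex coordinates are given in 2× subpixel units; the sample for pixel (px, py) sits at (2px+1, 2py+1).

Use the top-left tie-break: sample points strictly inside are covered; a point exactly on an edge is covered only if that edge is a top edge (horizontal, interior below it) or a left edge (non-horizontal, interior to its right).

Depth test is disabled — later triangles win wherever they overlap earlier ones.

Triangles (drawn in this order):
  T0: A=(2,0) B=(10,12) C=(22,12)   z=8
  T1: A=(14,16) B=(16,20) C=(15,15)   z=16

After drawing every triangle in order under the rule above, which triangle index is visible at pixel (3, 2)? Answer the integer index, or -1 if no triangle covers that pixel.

T0:
  2·area = 144  (B↔C swapped to make it positive)
  edge (2, 0)→(22, 12): d=(20,12) right/bottom  bias=-1
  edge (22, 12)→(10, 12): d=(-12,0) right/bottom  bias=-1
  edge (10, 12)→(2, 0): d=(-8,-12) top-left  bias=+0
    (1,0)@(3, 1): e=[8,132,4] → X
    (2,0)@(5, 1): e=[-16,132,28] → .
    (1,1)@(3, 3): e=[48,108,-12] → .
    (2,1)@(5, 3): e=[24,108,12] → X
    (3,1)@(7, 3): e=[0,108,36] → .  [on edge]
    (2,2)@(5, 5): e=[64,84,-4] → .
    (3,2)@(7, 5): e=[40,84,20] → X
    (4,2)@(9, 5): e=[16,84,44] → X
    (5,2)@(11, 5): e=[-8,84,68] → .
    (3,3)@(7, 7): e=[80,60,4] → X
    (5,3)@(11, 7): e=[32,60,52] → X
    (6,3)@(13, 7): e=[8,60,76] → X
    (8,4)@(17, 9): e=[0,36,108] → .  [on edge]
  covered (17 px):
    . X . . . . . . . . .
    . . X . . . . . . . .
    . . . X X . . . . . .
    . . . X X X X . . . .
    . . . . X X X X . . .
    . . . . . X X X X X .
    . . . . . . . . . . .
    . . . . . . . . . . .
    . . . . . . . . . . .
    . . . . . . . . . . .
    . . . . . . . . . . .
    . . . . . . . . . . .
T1:
  2·area = 6  (B↔C swapped to make it positive)
  edge (14, 16)→(15, 15): d=(1,-1) top-left  bias=+0
  edge (15, 15)→(16, 20): d=(1,5) right/bottom  bias=-1
  edge (16, 20)→(14, 16): d=(-2,-4) top-left  bias=+0
    (6,2)@(13, 5): e=[-12,0,18] → .  [on edge]
    (10,4)@(21, 9): e=[0,-36,42] → .  [on edge]
    (9,5)@(19, 11): e=[0,-24,30] → .  [on edge]
    (8,6)@(17, 13): e=[0,-12,18] → .  [on edge]
    (7,7)@(15, 15): e=[0,0,6] → .  [on edge]
    (6,8)@(13, 17): e=[0,12,-6] → .  [on edge]
    (7,8)@(15, 17): e=[2,2,2] → X
    (8,8)@(17, 17): e=[4,-8,10] → .
    (5,9)@(11, 19): e=[0,24,-18] → .  [on edge]
    (7,9)@(15, 19): e=[4,4,-2] → .
    (4,10)@(9, 21): e=[0,36,-30] → .  [on edge]
    (3,11)@(7, 23): e=[0,48,-42] → .  [on edge]
  covered (1 px):
    . . . . . . . . . . .
    . . . . . . . . . . .
    . . . . . . . . . . .
    . . . . . . . . . . .
    . . . . . . . . . . .
    . . . . . . . . . . .
    . . . . . . . . . . .
    . . . . . . . . . . .
    . . . . . . . X . . .
    . . . . . . . . . . .
    . . . . . . . . . . .
    . . . . . . . . . . .

Z-buffer (winner per pixel, '.' = empty):
  . 0 . . . . . . . . .
  . . 0 . . . . . . . .
  . . . 0 0 . . . . . .
  . . . 0 0 0 0 . . . .
  . . . . 0 0 0 0 . . .
  . . . . . 0 0 0 0 0 .
  . . . . . . . . . . .
  . . . . . . . . . . .
  . . . . . . . 1 . . .
  . . . . . . . . . . .
  . . . . . . . . . . .
  . . . . . . . . . . .

Final: 0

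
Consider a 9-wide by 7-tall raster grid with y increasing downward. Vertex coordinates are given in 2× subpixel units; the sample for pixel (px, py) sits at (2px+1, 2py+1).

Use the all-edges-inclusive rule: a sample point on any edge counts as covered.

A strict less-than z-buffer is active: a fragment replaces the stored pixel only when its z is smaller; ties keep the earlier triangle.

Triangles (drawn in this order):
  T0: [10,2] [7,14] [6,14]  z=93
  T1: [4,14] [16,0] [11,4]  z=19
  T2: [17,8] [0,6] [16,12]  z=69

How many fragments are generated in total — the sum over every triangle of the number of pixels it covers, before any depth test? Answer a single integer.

T0:
  2·area = 12
  edge (10, 2)→(7, 14): d=(-3,12) inclusive
  edge (7, 14)→(6, 14): d=(-1,0) inclusive
  edge (6, 14)→(10, 2): d=(4,-12) inclusive
    (4,2)@(9, 5): e=[3,9,0] → X  [on edge]
    (5,2)@(11, 5): e=[-21,9,24] → .
    (4,3)@(9, 7): e=[-3,7,8] → .
    (3,5)@(7, 11): e=[9,3,0] → X  [on edge]
    (4,5)@(9, 11): e=[-15,3,24] → .
    (3,6)@(7, 13): e=[3,1,8] → X
    (4,6)@(9, 13): e=[-21,1,32] → .
  covered (3 px):
    . . . . . . . . .
    . . . . . . . . .
    . . . . X . . . .
    . . . . . . . . .
    . . . . . . . . .
    . . . X . . . . .
    . . . X . . . . .
T1:
  2·area = 22  (B↔C swapped to make it positive)
  edge (4, 14)→(11, 4): d=(7,-10) inclusive
  edge (11, 4)→(16, 0): d=(5,-4) inclusive
  edge (16, 0)→(4, 14): d=(-12,14) inclusive
    (7,0)@(15, 1): e=[19,1,2] → X
    (8,0)@(17, 1): e=[39,9,-26] → .
    (6,1)@(13, 3): e=[13,3,6] → X
    (7,1)@(15, 3): e=[33,11,-22] → .
    (5,2)@(11, 5): e=[7,5,10] → X
    (6,2)@(13, 5): e=[27,13,-18] → .
    (4,3)@(9, 7): e=[1,7,14] → X
    (5,3)@(11, 7): e=[21,15,-14] → .
    (4,4)@(9, 9): e=[15,17,-10] → .
  covered (4 px):
    . . . . . . . X .
    . . . . . . X . .
    . . . . . X . . .
    . . . . X . . . .
    . . . . . . . . .
    . . . . . . . . .
    . . . . . . . . .
T2:
  2·area = 70  (B↔C swapped to make it positive)
  edge (17, 8)→(16, 12): d=(-1,4) inclusive
  edge (16, 12)→(0, 6): d=(-16,-6) inclusive
  edge (0, 6)→(17, 8): d=(17,2) inclusive
    (1,3)@(3, 7): e=[57,2,11] → X
    (2,3)@(5, 7): e=[49,14,7] → X
    (3,3)@(7, 7): e=[41,26,3] → X
    (4,3)@(9, 7): e=[33,38,-1] → .
    (1,4)@(3, 9): e=[55,-30,45] → .
    (2,4)@(5, 9): e=[47,-18,41] → .
    (3,4)@(7, 9): e=[39,-6,37] → .
    (4,4)@(9, 9): e=[31,6,33] → X
    (5,4)@(11, 9): e=[23,18,29] → X
    (6,4)@(13, 9): e=[15,30,25] → X
    (7,4)@(15, 9): e=[7,42,21] → X
    (8,4)@(17, 9): e=[-1,54,17] → .
  covered (8 px):
    . . . . . . . . .
    . . . . . . . . .
    . . . . . . . . .
    . X X X . . . . .
    . . . . X X X X .
    . . . . . . . X .
    . . . . . . . . .

Result: 15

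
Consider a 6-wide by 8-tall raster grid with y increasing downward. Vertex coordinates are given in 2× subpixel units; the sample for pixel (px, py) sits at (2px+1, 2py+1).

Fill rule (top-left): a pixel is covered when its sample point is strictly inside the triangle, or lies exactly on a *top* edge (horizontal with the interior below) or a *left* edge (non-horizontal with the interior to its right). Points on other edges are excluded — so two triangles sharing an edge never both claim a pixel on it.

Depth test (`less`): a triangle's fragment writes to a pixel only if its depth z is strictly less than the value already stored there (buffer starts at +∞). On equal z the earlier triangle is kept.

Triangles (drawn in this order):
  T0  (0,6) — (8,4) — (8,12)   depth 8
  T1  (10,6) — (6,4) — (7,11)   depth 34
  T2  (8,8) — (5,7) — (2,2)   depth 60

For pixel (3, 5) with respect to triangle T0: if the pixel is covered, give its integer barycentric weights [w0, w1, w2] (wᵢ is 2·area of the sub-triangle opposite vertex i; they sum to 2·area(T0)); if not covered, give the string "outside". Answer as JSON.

T0:
  2·area = 64
  edge (0, 6)→(8, 4): d=(8,-2) top-left  bias=+0
  edge (8, 4)→(8, 12): d=(0,8) right/bottom  bias=-1
  edge (8, 12)→(0, 6): d=(-8,-6) top-left  bias=+0
    (2,2)@(5, 5): e=[2,24,38] → #
    (3,2)@(7, 5): e=[6,8,50] → #
    (4,2)@(9, 5): e=[10,-8,62] → ·
    (1,3)@(3, 7): e=[14,40,10] → #
    (4,3)@(9, 7): e=[26,-8,46] → ·
    (1,4)@(3, 9): e=[30,40,-6] → ·
    (2,4)@(5, 9): e=[34,24,6] → #
    (4,4)@(9, 9): e=[42,-8,30] → ·
    (2,5)@(5, 11): e=[50,24,-10] → ·
    (3,5)@(7, 11): e=[54,8,2] → #
    (4,5)@(9, 11): e=[58,-8,14] → ·
    (3,6)@(7, 13): e=[70,8,-14] → ·
  covered (8 px):
    · · · · · ·
    · · · · · ·
    · · # # · ·
    · # # # · ·
    · · # # · ·
    · · · # · ·
    · · · · · ·
    · · · · · ·
T1:
  2·area = 26  (B↔C swapped to make it positive)
  edge (10, 6)→(7, 11): d=(-3,5) right/bottom  bias=-1
  edge (7, 11)→(6, 4): d=(-1,-7) top-left  bias=+0
  edge (6, 4)→(10, 6): d=(4,2) right/bottom  bias=-1
    (3,2)@(7, 5): e=[18,6,2] → #
    (4,2)@(9, 5): e=[8,20,-2] → ·
    (3,3)@(7, 7): e=[12,4,10] → #
    (4,3)@(9, 7): e=[2,18,6] → #
    (5,3)@(11, 7): e=[-8,32,2] → ·
    (3,4)@(7, 9): e=[6,2,18] → #
    (4,4)@(9, 9): e=[-4,16,14] → ·
    (3,5)@(7, 11): e=[0,0,26] → ·  [on edge]
  covered (4 px):
    · · · · · ·
    · · · · · ·
    · · · # · ·
    · · · # # ·
    · · · # · ·
    · · · · · ·
    · · · · · ·
    · · · · · ·
T2:
  2·area = 12
  edge (8, 8)→(5, 7): d=(-3,-1) top-left  bias=+0
  edge (5, 7)→(2, 2): d=(-3,-5) top-left  bias=+0
  edge (2, 2)→(8, 8): d=(6,6) right/bottom  bias=-1
    (0,0)@(1, 1): e=[14,-2,0] → ·  [on edge]
    (1,1)@(3, 3): e=[10,2,0] → ·  [on edge]
    (2,2)@(5, 5): e=[6,6,0] → ·  [on edge]
    (2,3)@(5, 7): e=[0,0,12] → #  [on edge]
    (3,3)@(7, 7): e=[2,10,0] → ·  [on edge]
    (2,4)@(5, 9): e=[-6,-6,24] → ·
    (4,4)@(9, 9): e=[-2,14,0] → ·  [on edge]
    (5,4)@(11, 9): e=[0,24,-12] → ·  [on edge]
    (5,5)@(11, 11): e=[-6,18,0] → ·  [on edge]
  covered (1 px):
    · · · · · ·
    · · · · · ·
    · · · · · ·
    · · # · · ·
    · · · · · ·
    · · · · · ·
    · · · · · ·
    · · · · · ·

Result: [8,2,54]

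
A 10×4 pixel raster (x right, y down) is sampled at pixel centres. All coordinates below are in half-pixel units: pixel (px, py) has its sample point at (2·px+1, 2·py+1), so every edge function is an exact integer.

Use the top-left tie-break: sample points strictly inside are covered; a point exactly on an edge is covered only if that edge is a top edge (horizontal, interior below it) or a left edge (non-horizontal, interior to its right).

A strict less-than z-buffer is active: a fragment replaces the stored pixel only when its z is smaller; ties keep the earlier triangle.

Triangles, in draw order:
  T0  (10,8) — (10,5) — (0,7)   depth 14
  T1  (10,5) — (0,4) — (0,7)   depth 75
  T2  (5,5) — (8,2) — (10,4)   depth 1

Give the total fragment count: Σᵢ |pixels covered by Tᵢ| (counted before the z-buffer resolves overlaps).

T0:
  2·area = 30  (B↔C swapped to make it positive)
  edge (10, 8)→(0, 7): d=(-10,-1) top-left  bias=+0
  edge (0, 7)→(10, 5): d=(10,-2) top-left  bias=+0
  edge (10, 5)→(10, 8): d=(0,3) right/bottom  bias=-1
    (0,3)@(1, 7): e=[1,2,27] → #
    (1,3)@(3, 7): e=[3,6,21] → #
    (2,3)@(5, 7): e=[5,10,15] → #
    (3,3)@(7, 7): e=[7,14,9] → #
    (4,3)@(9, 7): e=[9,18,3] → #
    (5,3)@(11, 7): e=[11,22,-3] → ·
  covered (5 px):
    · · · · · · · · · ·
    · · · · · · · · · ·
    · · · · · · · · · ·
    # # # # # · · · · ·
T1:
  2·area = 30  (B↔C swapped to make it positive)
  edge (10, 5)→(0, 7): d=(-10,2) right/bottom  bias=-1
  edge (0, 7)→(0, 4): d=(0,-3) top-left  bias=+0
  edge (0, 4)→(10, 5): d=(10,1) right/bottom  bias=-1
    (0,2)@(1, 5): e=[18,3,9] → #
    (1,2)@(3, 5): e=[14,9,7] → #
    (2,2)@(5, 5): e=[10,15,5] → #
    (3,2)@(7, 5): e=[6,21,3] → #
    (4,2)@(9, 5): e=[2,27,1] → #
    (5,2)@(11, 5): e=[-2,33,-1] → ·
    (0,3)@(1, 7): e=[-2,3,29] → ·
    (1,3)@(3, 7): e=[-6,9,27] → ·
    (2,3)@(5, 7): e=[-10,15,25] → ·
    (3,3)@(7, 7): e=[-14,21,23] → ·
    (4,3)@(9, 7): e=[-18,27,21] → ·
  covered (5 px):
    · · · · · · · · · ·
    · · · · · · · · · ·
    # # # # # · · · · ·
    · · · · · · · · · ·
T2:
  2·area = 12
  edge (5, 5)→(8, 2): d=(3,-3) top-left  bias=+0
  edge (8, 2)→(10, 4): d=(2,2) right/bottom  bias=-1
  edge (10, 4)→(5, 5): d=(-5,1) right/bottom  bias=-1
    (3,0)@(7, 1): e=[-6,0,18] → ·  [on edge]
    (4,0)@(9, 1): e=[0,-4,16] → ·  [on edge]
    (3,1)@(7, 3): e=[0,4,8] → #  [on edge]
    (4,1)@(9, 3): e=[6,0,6] → ·  [on edge]
    (7,1)@(15, 3): e=[24,-12,0] → ·  [on edge]
    (2,2)@(5, 5): e=[0,12,0] → ·  [on edge]
    (3,2)@(7, 5): e=[6,8,-2] → ·
    (5,2)@(11, 5): e=[18,0,-6] → ·  [on edge]
    (1,3)@(3, 7): e=[0,20,-8] → ·  [on edge]
    (6,3)@(13, 7): e=[30,0,-18] → ·  [on edge]
  covered (1 px):
    · · · · · · · · · ·
    · · · # · · · · · ·
    · · · · · · · · · ·
    · · · · · · · · · ·

Result: 11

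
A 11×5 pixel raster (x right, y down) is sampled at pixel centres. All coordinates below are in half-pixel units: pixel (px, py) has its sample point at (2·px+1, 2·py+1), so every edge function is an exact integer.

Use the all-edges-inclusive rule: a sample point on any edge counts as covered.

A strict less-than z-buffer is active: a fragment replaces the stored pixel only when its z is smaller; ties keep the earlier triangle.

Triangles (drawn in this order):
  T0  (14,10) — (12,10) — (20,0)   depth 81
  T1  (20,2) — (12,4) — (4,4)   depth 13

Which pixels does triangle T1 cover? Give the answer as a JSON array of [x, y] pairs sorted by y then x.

T0:
  2·area = 20
  edge (14, 10)→(12, 10): d=(-2,0) inclusive
  edge (12, 10)→(20, 0): d=(8,-10) inclusive
  edge (20, 0)→(14, 10): d=(-6,10) inclusive
    (8,2)@(17, 5): e=[10,10,0] → #  [on edge]
    (9,2)@(19, 5): e=[10,30,-20] → ·
    (7,3)@(15, 7): e=[6,6,8] → #
    (8,3)@(17, 7): e=[6,26,-12] → ·
    (6,4)@(13, 9): e=[2,2,16] → #
    (7,4)@(15, 9): e=[2,22,-4] → ·
  covered (3 px):
    · · · · · · · · · · ·
    · · · · · · · · · · ·
    · · · · · · · · # · ·
    · · · · · · · # · · ·
    · · · · · · # · · · ·
T1:
  2·area = 16
  edge (20, 2)→(12, 4): d=(-8,2) inclusive
  edge (12, 4)→(4, 4): d=(-8,0) inclusive
  edge (4, 4)→(20, 2): d=(16,-2) inclusive
    (6,1)@(13, 3): e=[6,8,2] → #
    (7,1)@(15, 3): e=[2,8,6] → #
    (8,1)@(17, 3): e=[-2,8,10] → ·
    (6,2)@(13, 5): e=[-10,-8,34] → ·
    (7,2)@(15, 5): e=[-14,-8,38] → ·
  covered (2 px):
    · · · · · · · · · · ·
    · · · · · · # # · · ·
    · · · · · · · · · · ·
    · · · · · · · · · · ·
    · · · · · · · · · · ·

Final: [[6,1],[7,1]]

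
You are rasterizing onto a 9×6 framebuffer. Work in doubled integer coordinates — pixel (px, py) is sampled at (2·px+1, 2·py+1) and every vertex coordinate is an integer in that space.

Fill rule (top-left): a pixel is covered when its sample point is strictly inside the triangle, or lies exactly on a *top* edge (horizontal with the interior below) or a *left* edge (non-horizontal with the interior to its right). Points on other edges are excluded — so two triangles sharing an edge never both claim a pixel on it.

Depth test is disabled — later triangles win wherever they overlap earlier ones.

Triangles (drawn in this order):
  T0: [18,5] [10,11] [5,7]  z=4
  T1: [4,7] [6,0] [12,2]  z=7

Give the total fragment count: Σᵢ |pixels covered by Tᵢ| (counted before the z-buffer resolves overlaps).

T0:
  2·area = 62
  edge (18, 5)→(10, 11): d=(-8,6) right/bottom  bias=-1
  edge (10, 11)→(5, 7): d=(-5,-4) top-left  bias=+0
  edge (5, 7)→(18, 5): d=(13,-2) top-left  bias=+0
    (2,3)@(5, 7): e=[62,0,0] → #  [on edge]
    (3,3)@(7, 7): e=[50,8,4] → #
    (4,3)@(9, 7): e=[38,16,8] → #
    (5,3)@(11, 7): e=[26,24,12] → #
    (6,3)@(13, 7): e=[14,32,16] → #
    (7,3)@(15, 7): e=[2,40,20] → #
    (8,3)@(17, 7): e=[-10,48,24] → ·
    (2,4)@(5, 9): e=[46,-10,26] → ·
    (3,4)@(7, 9): e=[34,-2,30] → ·
    (4,4)@(9, 9): e=[22,6,34] → #
    (6,4)@(13, 9): e=[-2,22,42] → ·
    (7,4)@(15, 9): e=[-14,30,46] → ·
  covered (8 px):
    · · · · · · · · ·
    · · · · · · · · ·
    · · · · · · · · ·
    · · # # # # # # ·
    · · · · # # · · ·
    · · · · · · · · ·
T1:
  2·area = 46
  edge (4, 7)→(6, 0): d=(2,-7) top-left  bias=+0
  edge (6, 0)→(12, 2): d=(6,2) right/bottom  bias=-1
  edge (12, 2)→(4, 7): d=(-8,5) right/bottom  bias=-1
    (3,0)@(7, 1): e=[9,4,33] → #
    (4,0)@(9, 1): e=[23,0,23] → ·  [on edge]
    (3,1)@(7, 3): e=[13,16,17] → #
    (4,1)@(9, 3): e=[27,12,7] → #
    (5,1)@(11, 3): e=[41,8,-3] → ·
    (7,1)@(15, 3): e=[69,0,-23] → ·  [on edge]
    (2,2)@(5, 5): e=[3,32,11] → #
    (4,2)@(9, 5): e=[31,24,-9] → ·
    (2,3)@(5, 7): e=[7,44,-5] → ·
    (3,3)@(7, 7): e=[21,40,-15] → ·
  covered (5 px):
    · · · # · · · · ·
    · · · # # · · · ·
    · · # # · · · · ·
    · · · · · · · · ·
    · · · · · · · · ·
    · · · · · · · · ·

Result: 13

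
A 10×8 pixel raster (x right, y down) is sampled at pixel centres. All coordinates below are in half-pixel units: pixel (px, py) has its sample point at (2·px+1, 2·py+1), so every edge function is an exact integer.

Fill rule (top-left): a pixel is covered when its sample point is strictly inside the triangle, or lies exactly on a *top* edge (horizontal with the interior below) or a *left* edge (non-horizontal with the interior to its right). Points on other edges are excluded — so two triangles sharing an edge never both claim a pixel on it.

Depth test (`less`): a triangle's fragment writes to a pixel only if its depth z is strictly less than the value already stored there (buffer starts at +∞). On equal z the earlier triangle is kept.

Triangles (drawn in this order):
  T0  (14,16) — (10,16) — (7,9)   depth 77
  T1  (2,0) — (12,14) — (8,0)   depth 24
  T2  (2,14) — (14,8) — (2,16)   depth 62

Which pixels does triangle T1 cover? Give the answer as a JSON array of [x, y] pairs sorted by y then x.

T0:
  2·area = 28
  edge (14, 16)→(10, 16): d=(-4,0) right/bottom  bias=-1
  edge (10, 16)→(7, 9): d=(-3,-7) top-left  bias=+0
  edge (7, 9)→(14, 16): d=(7,7) right/bottom  bias=-1
    (0,1)@(1, 3): e=[52,-24,0] → .  [on edge]
    (1,2)@(3, 5): e=[44,-16,0] → .  [on edge]
    (2,3)@(5, 7): e=[36,-8,0] → .  [on edge]
    (3,4)@(7, 9): e=[28,0,0] → .  [on edge]
    (4,5)@(9, 11): e=[20,8,0] → .  [on edge]
    (4,6)@(9, 13): e=[12,2,14] → X
    (5,6)@(11, 13): e=[12,16,0] → .  [on edge]
    (4,7)@(9, 15): e=[4,-4,28] → .
    (5,7)@(11, 15): e=[4,10,14] → X
    (6,7)@(13, 15): e=[4,24,0] → .  [on edge]
  covered (2 px):
    . . . . . . . . . .
    . . . . . . . . . .
    . . . . . . . . . .
    . . . . . . . . . .
    . . . . . . . . . .
    . . . . . . . . . .
    . . . . X . . . . .
    . . . . . X . . . .
T1:
  2·area = 84  (B↔C swapped to make it positive)
  edge (2, 0)→(8, 0): d=(6,0) top-left  bias=+0
  edge (8, 0)→(12, 14): d=(4,14) right/bottom  bias=-1
  edge (12, 14)→(2, 0): d=(-10,-14) top-left  bias=+0
    (1,0)@(3, 1): e=[6,74,4] → X
    (2,0)@(5, 1): e=[6,46,32] → X
    (3,0)@(7, 1): e=[6,18,60] → X
    (4,0)@(9, 1): e=[6,-10,88] → .
    (1,1)@(3, 3): e=[18,82,-16] → .
    (2,1)@(5, 3): e=[18,54,12] → X
    (4,1)@(9, 3): e=[18,-2,68] → .
    (2,2)@(5, 5): e=[30,62,-8] → .
    (3,2)@(7, 5): e=[30,34,20] → X
    (4,2)@(9, 5): e=[30,6,48] → X
    (5,2)@(11, 5): e=[30,-22,76] → .
    (3,3)@(7, 7): e=[42,42,0] → X  [on edge]
  covered (11 px):
    . X X X . . . . . .
    . . X X . . . . . .
    . . . X X . . . . .
    . . . X X . . . . .
    . . . . X . . . . .
    . . . . . X . . . .
    . . . . . . . . . .
    . . . . . . . . . .
T2:
  2·area = 24
  edge (2, 14)→(14, 8): d=(12,-6) top-left  bias=+0
  edge (14, 8)→(2, 16): d=(-12,8) right/bottom  bias=-1
  edge (2, 16)→(2, 14): d=(0,-2) top-left  bias=+0
    (4,5)@(9, 11): e=[6,4,14] → X
    (5,5)@(11, 11): e=[18,-12,18] → .
    (2,6)@(5, 13): e=[6,12,6] → X
    (3,6)@(7, 13): e=[18,-4,10] → .
    (4,6)@(9, 13): e=[30,-20,14] → .
    (1,7)@(3, 15): e=[18,4,2] → X
    (2,7)@(5, 15): e=[30,-12,6] → .
  covered (3 px):
    . . . . . . . . . .
    . . . . . . . . . .
    . . . . . . . . . .
    . . . . . . . . . .
    . . . . . . . . . .
    . . . . X . . . . .
    . . X . . . . . . .
    . X . . . . . . . .

Answer: [[1,0],[2,0],[3,0],[2,1],[3,1],[3,2],[4,2],[3,3],[4,3],[4,4],[5,5]]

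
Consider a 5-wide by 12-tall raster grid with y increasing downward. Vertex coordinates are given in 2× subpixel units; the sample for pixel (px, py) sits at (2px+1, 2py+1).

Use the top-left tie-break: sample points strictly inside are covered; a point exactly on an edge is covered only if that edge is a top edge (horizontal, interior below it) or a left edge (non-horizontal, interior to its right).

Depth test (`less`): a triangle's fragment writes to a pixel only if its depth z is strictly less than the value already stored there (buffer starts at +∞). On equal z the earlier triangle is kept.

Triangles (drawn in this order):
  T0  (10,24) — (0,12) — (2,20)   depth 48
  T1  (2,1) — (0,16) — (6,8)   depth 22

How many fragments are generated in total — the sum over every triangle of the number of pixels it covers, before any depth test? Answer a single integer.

T0:
  2·area = 56  (B↔C swapped to make it positive)
  edge (10, 24)→(2, 20): d=(-8,-4) top-left  bias=+0
  edge (2, 20)→(0, 12): d=(-2,-8) top-left  bias=+0
  edge (0, 12)→(10, 24): d=(10,12) right/bottom  bias=-1
    (0,7)@(1, 15): e=[36,2,18] → #
    (1,7)@(3, 15): e=[44,18,-6] → ·
    (0,8)@(1, 17): e=[20,-2,38] → ·
    (1,8)@(3, 17): e=[28,14,14] → #
    (2,8)@(5, 17): e=[36,30,-10] → ·
    (1,9)@(3, 19): e=[12,10,34] → #
    (2,9)@(5, 19): e=[20,26,10] → #
    (3,9)@(7, 19): e=[28,42,-14] → ·
    (1,10)@(3, 21): e=[-4,6,54] → ·
    (2,10)@(5, 21): e=[4,22,30] → #
    (3,10)@(7, 21): e=[12,38,6] → #
    (4,10)@(9, 21): e=[20,54,-18] → ·
  covered (7 px):
    · · · · ·
    · · · · ·
    · · · · ·
    · · · · ·
    · · · · ·
    · · · · ·
    · · · · ·
    # · · · ·
    · # · · ·
    · # # · ·
    · · # # ·
    · · · · #
T1:
  2·area = 74  (B↔C swapped to make it positive)
  edge (2, 1)→(6, 8): d=(4,7) right/bottom  bias=-1
  edge (6, 8)→(0, 16): d=(-6,8) right/bottom  bias=-1
  edge (0, 16)→(2, 1): d=(2,-15) top-left  bias=+0
    (1,1)@(3, 3): e=[1,54,19] → #
    (2,1)@(5, 3): e=[-13,38,49] → ·
    (1,2)@(3, 5): e=[9,42,23] → #
    (2,2)@(5, 5): e=[-5,26,53] → ·
    (1,3)@(3, 7): e=[17,30,27] → #
    (2,3)@(5, 7): e=[3,14,57] → #
    (3,3)@(7, 7): e=[-11,-2,87] → ·
    (0,4)@(1, 9): e=[39,34,1] → #
    (3,4)@(7, 9): e=[-3,-14,91] → ·
    (0,5)@(1, 11): e=[47,22,5] → #
    (2,5)@(5, 11): e=[19,-10,65] → ·
    (0,6)@(1, 13): e=[55,10,9] → #
  covered (10 px):
    · · · · ·
    · # · · ·
    · # · · ·
    · # # · ·
    # # # · ·
    # # · · ·
    # · · · ·
    · · · · ·
    · · · · ·
    · · · · ·
    · · · · ·
    · · · · ·

Final: 17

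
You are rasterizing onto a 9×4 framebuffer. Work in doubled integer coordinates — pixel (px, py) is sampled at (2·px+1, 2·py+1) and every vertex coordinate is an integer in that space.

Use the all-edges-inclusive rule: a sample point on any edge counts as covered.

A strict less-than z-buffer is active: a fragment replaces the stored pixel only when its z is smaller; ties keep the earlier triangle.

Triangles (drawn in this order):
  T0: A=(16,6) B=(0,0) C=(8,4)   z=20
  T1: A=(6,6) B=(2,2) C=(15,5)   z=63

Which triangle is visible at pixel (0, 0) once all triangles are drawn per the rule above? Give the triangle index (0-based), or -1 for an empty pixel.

T0:
  2·area = 16  (B↔C swapped to make it positive)
  edge (16, 6)→(8, 4): d=(-8,-2) inclusive
  edge (8, 4)→(0, 0): d=(-8,-4) inclusive
  edge (0, 0)→(16, 6): d=(16,6) inclusive
    (3,1)@(7, 3): e=[6,4,6] → █
    (4,1)@(9, 3): e=[10,12,-6] → ·
    (3,2)@(7, 5): e=[-10,-12,38] → ·
    (6,2)@(13, 5): e=[2,12,2] → █
    (7,2)@(15, 5): e=[6,20,-10] → ·
    (6,3)@(13, 7): e=[-14,-4,34] → ·
  covered (2 px):
    · · · · · · · · ·
    · · · █ · · · · ·
    · · · · · · █ · ·
    · · · · · · · · ·
T1:
  2·area = 40
  edge (6, 6)→(2, 2): d=(-4,-4) inclusive
  edge (2, 2)→(15, 5): d=(13,3) inclusive
  edge (15, 5)→(6, 6): d=(-9,1) inclusive
    (0,0)@(1, 1): e=[0,-10,50] → ·  [on edge]
    (1,1)@(3, 3): e=[0,10,30] → █  [on edge]
    (2,1)@(5, 3): e=[8,4,28] → █
    (3,1)@(7, 3): e=[16,-2,26] → ·
    (1,2)@(3, 5): e=[-8,36,12] → ·
    (2,2)@(5, 5): e=[0,30,10] → █  [on edge]
    (3,2)@(7, 5): e=[8,24,8] → █
    (4,2)@(9, 5): e=[16,18,6] → █
    (5,2)@(11, 5): e=[24,12,4] → █
    (6,2)@(13, 5): e=[32,6,2] → █
    (7,2)@(15, 5): e=[40,0,0] → █  [on edge]
    (8,2)@(17, 5): e=[48,-6,-2] → ·
    (3,3)@(7, 7): e=[0,50,-10] → ·  [on edge]
  covered (8 px):
    · · · · · · · · ·
    · █ █ · · · · · ·
    · · █ █ █ █ █ █ ·
    · · · · · · · · ·

Z-buffer (winner per pixel, '.' = empty):
  . . . . . . . . .
  . 1 1 0 . . . . .
  . . 1 1 1 1 0 1 .
  . . . . . . . . .

Result: -1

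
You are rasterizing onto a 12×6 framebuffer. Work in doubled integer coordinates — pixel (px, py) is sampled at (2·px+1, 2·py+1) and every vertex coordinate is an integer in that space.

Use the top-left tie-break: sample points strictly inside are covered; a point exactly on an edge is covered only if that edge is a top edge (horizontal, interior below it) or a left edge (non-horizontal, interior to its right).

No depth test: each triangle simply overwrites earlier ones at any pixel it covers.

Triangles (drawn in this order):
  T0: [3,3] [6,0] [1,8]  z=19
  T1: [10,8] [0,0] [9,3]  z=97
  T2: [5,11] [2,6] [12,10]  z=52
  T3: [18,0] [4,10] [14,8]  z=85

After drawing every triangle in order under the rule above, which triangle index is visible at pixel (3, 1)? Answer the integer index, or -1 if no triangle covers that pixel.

T0:
  2·area = 9
  edge (3, 3)→(6, 0): d=(3,-3) top-left  bias=+0
  edge (6, 0)→(1, 8): d=(-5,8) right/bottom  bias=-1
  edge (1, 8)→(3, 3): d=(2,-5) top-left  bias=+0
    (2,0)@(5, 1): e=[0,3,6] → █  [on edge]
    (3,0)@(7, 1): e=[6,-13,16] → ·
    (1,1)@(3, 3): e=[0,9,0] → █  [on edge]
    (2,1)@(5, 3): e=[6,-7,10] → ·
    (0,2)@(1, 5): e=[0,15,-6] → ·  [on edge]
    (1,2)@(3, 5): e=[6,-1,4] → ·
  covered (2 px):
    · · █ · · · · · · · · ·
    · █ · · · · · · · · · ·
    · · · · · · · · · · · ·
    · · · · · · · · · · · ·
    · · · · · · · · · · · ·
    · · · · · · · · · · · ·
T1:
  2·area = 42
  edge (10, 8)→(0, 0): d=(-10,-8) top-left  bias=+0
  edge (0, 0)→(9, 3): d=(9,3) right/bottom  bias=-1
  edge (9, 3)→(10, 8): d=(1,5) right/bottom  bias=-1
    (1,0)@(3, 1): e=[14,0,28] → ·  [on edge]
    (2,1)@(5, 3): e=[10,12,20] → █
    (3,1)@(7, 3): e=[26,6,10] → █
    (4,1)@(9, 3): e=[42,0,0] → ·  [on edge]
    (2,2)@(5, 5): e=[-10,30,22] → ·
    (3,2)@(7, 5): e=[6,24,12] → █
    (4,2)@(9, 5): e=[22,18,2] → █
    (5,2)@(11, 5): e=[38,12,-8] → ·
    (7,2)@(15, 5): e=[70,0,-28] → ·  [on edge]
    (3,3)@(7, 7): e=[-14,42,14] → ·
    (4,3)@(9, 7): e=[2,36,4] → █
    (5,3)@(11, 7): e=[18,30,-6] → ·
    (10,3)@(21, 7): e=[98,0,-56] → ·  [on edge]
  covered (5 px):
    · · · · · · · · · · · ·
    · · █ █ · · · · · · · ·
    · · · █ █ · · · · · · ·
    · · · · █ · · · · · · ·
    · · · · · · · · · · · ·
    · · · · · · · · · · · ·
T2:
  2·area = 38
  edge (5, 11)→(2, 6): d=(-3,-5) top-left  bias=+0
  edge (2, 6)→(12, 10): d=(10,4) right/bottom  bias=-1
  edge (12, 10)→(5, 11): d=(-7,1) right/bottom  bias=-1
    (1,3)@(3, 7): e=[2,6,30] → █
    (2,3)@(5, 7): e=[12,-2,28] → ·
    (1,4)@(3, 9): e=[-4,26,16] → ·
    (2,4)@(5, 9): e=[6,18,14] → █
    (3,4)@(7, 9): e=[16,10,12] → █
    (4,4)@(9, 9): e=[26,2,10] → █
    (5,4)@(11, 9): e=[36,-6,8] → ·
    (9,4)@(19, 9): e=[76,-38,0] → ·  [on edge]
    (2,5)@(5, 11): e=[0,38,0] → ·  [on edge]
    (3,5)@(7, 11): e=[10,30,-2] → ·
    (4,5)@(9, 11): e=[20,22,-4] → ·
  covered (4 px):
    · · · · · · · · · · · ·
    · · · · · · · · · · · ·
    · · · · · · · · · · · ·
    · █ · · · · · · · · · ·
    · · █ █ █ · · · · · · ·
    · · · · · · · · · · · ·
T3:
  2·area = 72  (B↔C swapped to make it positive)
  edge (18, 0)→(14, 8): d=(-4,8) right/bottom  bias=-1
  edge (14, 8)→(4, 10): d=(-10,2) right/bottom  bias=-1
  edge (4, 10)→(18, 0): d=(14,-10) top-left  bias=+0
    (8,0)@(17, 1): e=[4,64,4] → █
    (9,0)@(19, 1): e=[-12,60,24] → ·
    (7,1)@(15, 3): e=[12,48,12] → █
    (8,1)@(17, 3): e=[-4,44,32] → ·
    (5,2)@(11, 5): e=[36,36,0] → █  [on edge]
    (6,2)@(13, 5): e=[20,32,20] → █
    (8,2)@(17, 5): e=[-12,24,60] → ·
    (4,3)@(9, 7): e=[44,20,8] → █
    (7,3)@(15, 7): e=[-4,8,68] → ·
    (9,3)@(19, 7): e=[-36,0,108] → ·  [on edge]
    (3,4)@(7, 9): e=[52,4,16] → █
    (4,4)@(9, 9): e=[36,0,36] → ·  [on edge]
  covered (9 px):
    · · · · · · · · █ · · ·
    · · · · · · · █ · · · ·
    · · · · · █ █ █ · · · ·
    · · · · █ █ █ · · · · ·
    · · · █ · · · · · · · ·
    · · · · · · · · · · · ·

Z-buffer (winner per pixel, '.' = empty):
  . . 0 . . . . . 3 . . .
  . 0 1 1 . . . 3 . . . .
  . . . 1 1 3 3 3 . . . .
  . 2 . . 3 3 3 . . . . .
  . . 2 3 2 . . . . . . .
  . . . . . . . . . . . .

Result: 1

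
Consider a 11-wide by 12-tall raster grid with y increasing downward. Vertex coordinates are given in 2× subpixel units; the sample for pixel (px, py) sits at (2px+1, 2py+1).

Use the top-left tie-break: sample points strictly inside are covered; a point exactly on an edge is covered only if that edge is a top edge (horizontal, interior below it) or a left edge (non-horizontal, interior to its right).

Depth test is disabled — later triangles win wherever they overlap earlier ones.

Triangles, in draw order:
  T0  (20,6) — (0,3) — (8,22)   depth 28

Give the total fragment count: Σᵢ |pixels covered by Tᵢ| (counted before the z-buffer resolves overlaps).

T0:
  2·area = 356  (B↔C swapped to make it positive)
  edge (20, 6)→(8, 22): d=(-12,16) right/bottom  bias=-1
  edge (8, 22)→(0, 3): d=(-8,-19) top-left  bias=+0
  edge (0, 3)→(20, 6): d=(20,3) right/bottom  bias=-1
    (0,2)@(1, 5): e=[316,3,37] → #
    (1,2)@(3, 5): e=[284,41,31] → #
    (2,2)@(5, 5): e=[252,79,25] → #
    (3,2)@(7, 5): e=[220,117,19] → #
    (4,2)@(9, 5): e=[188,155,13] → #
    (5,2)@(11, 5): e=[156,193,7] → #
    (6,2)@(13, 5): e=[124,231,1] → #
    (7,2)@(15, 5): e=[92,269,-5] → ·
    (0,3)@(1, 7): e=[292,-13,77] → ·
    (1,3)@(3, 7): e=[260,25,71] → #
    (7,3)@(15, 7): e=[68,253,35] → #
    (8,3)@(17, 7): e=[36,291,29] → #
  covered (44 px):
    · · · · · · · · · · ·
    · · · · · · · · · · ·
    # # # # # # # · · · ·
    · # # # # # # # # # ·
    · # # # # # # # # · ·
    · · # # # # # # · · ·
    · · # # # # # · · · ·
    · · · # # # # · · · ·
    · · · # # # · · · · ·
    · · · # # · · · · · ·
    · · · · · · · · · · ·
    · · · · · · · · · · ·

Result: 44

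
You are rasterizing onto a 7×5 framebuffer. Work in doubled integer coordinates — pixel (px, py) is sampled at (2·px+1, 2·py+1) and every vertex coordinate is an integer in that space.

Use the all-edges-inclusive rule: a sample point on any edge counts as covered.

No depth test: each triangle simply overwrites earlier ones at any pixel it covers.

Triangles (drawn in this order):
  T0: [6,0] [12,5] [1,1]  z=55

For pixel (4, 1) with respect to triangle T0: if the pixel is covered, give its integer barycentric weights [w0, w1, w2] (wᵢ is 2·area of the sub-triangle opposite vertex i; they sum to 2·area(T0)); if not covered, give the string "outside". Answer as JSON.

T0:
  2·area = 31
  edge (6, 0)→(12, 5): d=(6,5) inclusive
  edge (12, 5)→(1, 1): d=(-11,-4) inclusive
  edge (1, 1)→(6, 0): d=(5,-1) inclusive
    (0,0)@(1, 1): e=[31,0,0] → █  [on edge]
    (1,0)@(3, 1): e=[21,8,2] → █
    (2,0)@(5, 1): e=[11,16,4] → █
    (3,0)@(7, 1): e=[1,24,6] → █
    (4,0)@(9, 1): e=[-9,32,8] → ·
    (0,1)@(1, 3): e=[43,-22,10] → ·
    (1,1)@(3, 3): e=[33,-14,12] → ·
    (2,1)@(5, 3): e=[23,-6,14] → ·
    (3,1)@(7, 3): e=[13,2,16] → █
    (4,1)@(9, 3): e=[3,10,18] → █
    (5,1)@(11, 3): e=[-7,18,20] → ·
    (3,2)@(7, 5): e=[25,-20,26] → ·
  covered (6 px):
    █ █ █ █ · · ·
    · · · █ █ · ·
    · · · · · · ·
    · · · · · · ·
    · · · · · · ·

Result: [10,18,3]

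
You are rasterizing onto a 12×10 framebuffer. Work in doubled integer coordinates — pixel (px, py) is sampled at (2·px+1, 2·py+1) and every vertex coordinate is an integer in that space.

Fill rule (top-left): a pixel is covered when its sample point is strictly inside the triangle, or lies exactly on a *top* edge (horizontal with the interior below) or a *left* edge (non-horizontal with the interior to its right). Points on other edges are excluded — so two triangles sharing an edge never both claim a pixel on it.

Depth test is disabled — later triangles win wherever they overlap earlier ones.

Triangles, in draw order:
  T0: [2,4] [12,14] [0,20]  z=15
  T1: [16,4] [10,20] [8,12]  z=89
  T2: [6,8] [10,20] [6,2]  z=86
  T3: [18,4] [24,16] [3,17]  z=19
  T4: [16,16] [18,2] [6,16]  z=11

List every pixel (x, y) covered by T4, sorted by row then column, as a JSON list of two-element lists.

T0:
  2·area = 180
  edge (2, 4)→(12, 14): d=(10,10) right/bottom  bias=-1
  edge (12, 14)→(0, 20): d=(-12,6) right/bottom  bias=-1
  edge (0, 20)→(2, 4): d=(2,-16) top-left  bias=+0
    (0,1)@(1, 3): e=[0,198,-18] → .  [on edge]
    (1,2)@(3, 5): e=[0,162,18] → .  [on edge]
    (1,3)@(3, 7): e=[20,138,22] → X
    (2,3)@(5, 7): e=[0,126,54] → .  [on edge]
    (1,4)@(3, 9): e=[40,114,26] → X
    (2,4)@(5, 9): e=[20,102,58] → X
    (3,4)@(7, 9): e=[0,90,90] → .  [on edge]
    (1,5)@(3, 11): e=[60,90,30] → X
    (3,5)@(7, 11): e=[20,66,94] → X
    (4,5)@(9, 11): e=[0,54,126] → .  [on edge]
    (0,6)@(1, 13): e=[100,78,2] → X
    (4,6)@(9, 13): e=[20,30,130] → X
    (5,6)@(11, 13): e=[0,18,162] → .  [on edge]
    (6,7)@(13, 15): e=[0,-18,198] → .  [on edge]
    (7,8)@(15, 17): e=[0,-54,234] → .  [on edge]
    (8,9)@(17, 19): e=[0,-90,270] → .  [on edge]
  covered (20 px):
    . . . . . . . . . . . .
    . . . . . . . . . . . .
    . . . . . . . . . . . .
    . X . . . . . . . . . .
    . X X . . . . . . . . .
    . X X X . . . . . . . .
    X X X X X . . . . . . .
    X X X X X . . . . . . .
    X X X . . . . . . . . .
    X . . . . . . . . . . .
T1:
  2·area = 80
  edge (16, 4)→(10, 20): d=(-6,16) right/bottom  bias=-1
  edge (10, 20)→(8, 12): d=(-2,-8) top-left  bias=+0
  edge (8, 12)→(16, 4): d=(8,-8) top-left  bias=+0
    (9,0)@(19, 1): e=[-30,110,0] → .  [on edge]
    (8,1)@(17, 3): e=[-10,90,0] → .  [on edge]
    (7,2)@(15, 5): e=[10,70,0] → X  [on edge]
    (8,2)@(17, 5): e=[-22,86,16] → .
    (6,3)@(13, 7): e=[30,50,0] → X  [on edge]
    (7,3)@(15, 7): e=[-2,66,16] → .
    (5,4)@(11, 9): e=[50,30,0] → X  [on edge]
    (7,4)@(15, 9): e=[-14,62,32] → .
    (4,5)@(9, 11): e=[70,10,0] → X  [on edge]
    (7,5)@(15, 11): e=[-26,58,48] → .
    (3,6)@(7, 13): e=[90,-10,0] → .  [on edge]
    (4,6)@(9, 13): e=[58,6,16] → X
    (2,7)@(5, 15): e=[110,-30,0] → .  [on edge]
    (1,8)@(3, 17): e=[130,-50,0] → .  [on edge]
    (0,9)@(1, 19): e=[150,-70,0] → .  [on edge]
  covered (12 px):
    . . . . . . . . . . . .
    . . . . . . . . . . . .
    . . . . . . . X . . . .
    . . . . . . X . . . . .
    . . . . . X X . . . . .
    . . . . X X X . . . . .
    . . . . X X . . . . . .
    . . . . X X . . . . . .
    . . . . . X . . . . . .
    . . . . . . . . . . . .
T2:
  2·area = 24  (B↔C swapped to make it positive)
  edge (6, 8)→(6, 2): d=(0,-6) top-left  bias=+0
  edge (6, 2)→(10, 20): d=(4,18) right/bottom  bias=-1
  edge (10, 20)→(6, 8): d=(-4,-12) top-left  bias=+0
    (2,2)@(5, 5): e=[-6,30,0] → .  [on edge]
    (3,3)@(7, 7): e=[6,2,16] → X
    (4,3)@(9, 7): e=[18,-34,40] → .
    (3,4)@(7, 9): e=[6,10,8] → X
    (4,4)@(9, 9): e=[18,-26,32] → .
    (3,5)@(7, 11): e=[6,18,0] → X  [on edge]
    (4,5)@(9, 11): e=[18,-18,24] → .
    (3,6)@(7, 13): e=[6,26,-8] → .
    (4,8)@(9, 17): e=[18,6,0] → X  [on edge]
    (5,8)@(11, 17): e=[30,-30,24] → .
    (4,9)@(9, 19): e=[18,14,-8] → .
  covered (4 px):
    . . . . . . . . . . . .
    . . . . . . . . . . . .
    . . . . . . . . . . . .
    . . . X . . . . . . . .
    . . . X . . . . . . . .
    . . . X . . . . . . . .
    . . . . . . . . . . . .
    . . . . . . . . . . . .
    . . . . X . . . . . . .
    . . . . . . . . . . . .
T3:
  2·area = 258
  edge (18, 4)→(24, 16): d=(6,12) right/bottom  bias=-1
  edge (24, 16)→(3, 17): d=(-21,1) right/bottom  bias=-1
  edge (3, 17)→(18, 4): d=(15,-13) top-left  bias=+0
    (8,2)@(17, 5): e=[18,238,2] → X
    (9,2)@(19, 5): e=[-6,236,28] → .
    (7,3)@(15, 7): e=[54,198,6] → X
    (9,3)@(19, 7): e=[6,194,58] → X
    (10,3)@(21, 7): e=[-18,192,84] → .
    (6,4)@(13, 9): e=[90,158,10] → X
    (10,4)@(21, 9): e=[-6,150,114] → .
    (5,5)@(11, 11): e=[126,118,14] → X
    (10,5)@(21, 11): e=[6,108,144] → X
    (11,5)@(23, 11): e=[-18,106,170] → .
    (4,6)@(9, 13): e=[162,78,18] → X
    (11,6)@(23, 13): e=[-6,64,200] → .
    (1,8)@(3, 17): e=[258,0,0] → .  [on edge]
  covered (30 px):
    . . . . . . . . . . . .
    . . . . . . . . . . . .
    . . . . . . . . X . . .
    . . . . . . . X X X . .
    . . . . . . X X X X . .
    . . . . . X X X X X X .
    . . . . X X X X X X X .
    . . . X X X X X X X X X
    . . . . . . . . . . . .
    . . . . . . . . . . . .
T4:
  2·area = 140  (B↔C swapped to make it positive)
  edge (16, 16)→(6, 16): d=(-10,0) right/bottom  bias=-1
  edge (6, 16)→(18, 2): d=(12,-14) top-left  bias=+0
  edge (18, 2)→(16, 16): d=(-2,14) right/bottom  bias=-1
    (8,2)@(17, 5): e=[110,22,8] → X
    (9,2)@(19, 5): e=[110,50,-20] → .
    (7,3)@(15, 7): e=[90,18,32] → X
    (9,3)@(19, 7): e=[90,74,-24] → .
    (6,4)@(13, 9): e=[70,14,56] → X
    (8,4)@(17, 9): e=[70,70,0] → .  [on edge]
    (5,5)@(11, 11): e=[50,10,80] → X
    (8,5)@(17, 11): e=[50,94,-4] → .
    (4,6)@(9, 13): e=[30,6,104] → X
    (8,6)@(17, 13): e=[30,118,-8] → .
    (3,7)@(7, 15): e=[10,2,128] → X
    (8,7)@(17, 15): e=[10,142,-12] → .
  covered (17 px):
    . . . . . . . . . . . .
    . . . . . . . . . . . .
    . . . . . . . . X . . .
    . . . . . . . X X . . .
    . . . . . . X X . . . .
    . . . . . X X X . . . .
    . . . . X X X X . . . .
    . . . X X X X X . . . .
    . . . . . . . . . . . .
    . . . . . . . . . . . .

Final: [[8,2],[7,3],[8,3],[6,4],[7,4],[5,5],[6,5],[7,5],[4,6],[5,6],[6,6],[7,6],[3,7],[4,7],[5,7],[6,7],[7,7]]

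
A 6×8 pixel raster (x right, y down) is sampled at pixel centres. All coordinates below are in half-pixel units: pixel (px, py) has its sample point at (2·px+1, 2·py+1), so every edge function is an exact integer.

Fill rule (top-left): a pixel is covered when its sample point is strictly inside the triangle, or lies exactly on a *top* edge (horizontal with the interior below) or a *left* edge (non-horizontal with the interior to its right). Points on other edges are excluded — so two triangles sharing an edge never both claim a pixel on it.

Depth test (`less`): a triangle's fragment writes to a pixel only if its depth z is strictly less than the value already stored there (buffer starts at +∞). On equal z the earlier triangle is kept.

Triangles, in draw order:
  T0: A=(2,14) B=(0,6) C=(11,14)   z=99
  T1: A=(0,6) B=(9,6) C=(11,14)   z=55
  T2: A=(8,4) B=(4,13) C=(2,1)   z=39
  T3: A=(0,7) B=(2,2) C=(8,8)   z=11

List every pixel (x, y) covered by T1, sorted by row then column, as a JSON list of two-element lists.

T0:
  2·area = 72
  edge (2, 14)→(0, 6): d=(-2,-8) top-left  bias=+0
  edge (0, 6)→(11, 14): d=(11,8) right/bottom  bias=-1
  edge (11, 14)→(2, 14): d=(-9,0) right/bottom  bias=-1
    (0,3)@(1, 7): e=[6,3,63] → █
    (1,3)@(3, 7): e=[22,-13,63] → ·
    (0,4)@(1, 9): e=[2,25,45] → █
    (1,4)@(3, 9): e=[18,9,45] → █
    (2,4)@(5, 9): e=[34,-7,45] → ·
    (0,5)@(1, 11): e=[-2,47,27] → ·
    (1,5)@(3, 11): e=[14,31,27] → █
    (2,5)@(5, 11): e=[30,15,27] → █
    (3,5)@(7, 11): e=[46,-1,27] → ·
    (1,6)@(3, 13): e=[10,53,9] → █
    (3,6)@(7, 13): e=[42,21,9] → █
    (4,6)@(9, 13): e=[58,5,9] → █
  covered (9 px):
    · · · · · ·
    · · · · · ·
    · · · · · ·
    █ · · · · ·
    █ █ · · · ·
    · █ █ · · ·
    · █ █ █ █ ·
    · · · · · ·
T1:
  2·area = 72
  edge (0, 6)→(9, 6): d=(9,0) top-left  bias=+0
  edge (9, 6)→(11, 14): d=(2,8) right/bottom  bias=-1
  edge (11, 14)→(0, 6): d=(-11,-8) top-left  bias=+0
    (1,3)@(3, 7): e=[9,50,13] → █
    (2,3)@(5, 7): e=[9,34,29] → █
    (3,3)@(7, 7): e=[9,18,45] → █
    (4,3)@(9, 7): e=[9,2,61] → █
    (5,3)@(11, 7): e=[9,-14,77] → ·
    (1,4)@(3, 9): e=[27,54,-9] → ·
    (2,4)@(5, 9): e=[27,38,7] → █
    (5,4)@(11, 9): e=[27,-10,55] → ·
    (2,5)@(5, 11): e=[45,42,-15] → ·
    (3,5)@(7, 11): e=[45,26,1] → █
    (5,5)@(11, 11): e=[45,-6,33] → ·
    (3,6)@(7, 13): e=[63,30,-21] → ·
  covered (9 px):
    · · · · · ·
    · · · · · ·
    · · · · · ·
    · █ █ █ █ ·
    · · █ █ █ ·
    · · · █ █ ·
    · · · · · ·
    · · · · · ·
T2:
  2·area = 66
  edge (8, 4)→(4, 13): d=(-4,9) right/bottom  bias=-1
  edge (4, 13)→(2, 1): d=(-2,-12) top-left  bias=+0
  edge (2, 1)→(8, 4): d=(6,3) right/bottom  bias=-1
    (1,1)@(3, 3): e=[49,8,9] → █
    (2,1)@(5, 3): e=[31,32,3] → █
    (3,1)@(7, 3): e=[13,56,-3] → ·
    (1,2)@(3, 5): e=[41,4,21] → █
    (3,2)@(7, 5): e=[5,52,9] → █
    (4,2)@(9, 5): e=[-13,76,3] → ·
    (1,3)@(3, 7): e=[33,0,33] → █  [on edge]
    (3,3)@(7, 7): e=[-3,48,21] → ·
    (1,4)@(3, 9): e=[25,-4,45] → ·
    (2,4)@(5, 9): e=[7,20,39] → █
    (3,4)@(7, 9): e=[-11,44,33] → ·
    (2,5)@(5, 11): e=[-1,16,51] → ·
  covered (8 px):
    · · · · · ·
    · █ █ · · ·
    · █ █ █ · ·
    · █ █ · · ·
    · · █ · · ·
    · · · · · ·
    · · · · · ·
    · · · · · ·
T3:
  2·area = 42
  edge (0, 7)→(2, 2): d=(2,-5) top-left  bias=+0
  edge (2, 2)→(8, 8): d=(6,6) right/bottom  bias=-1
  edge (8, 8)→(0, 7): d=(-8,-1) top-left  bias=+0
    (0,0)@(1, 1): e=[-7,0,49] → ·  [on edge]
    (1,1)@(3, 3): e=[7,0,35] → ·  [on edge]
    (0,2)@(1, 5): e=[1,24,17] → █
    (1,2)@(3, 5): e=[11,12,19] → █
    (2,2)@(5, 5): e=[21,0,21] → ·  [on edge]
    (0,3)@(1, 7): e=[5,36,1] → █
    (2,3)@(5, 7): e=[25,12,5] → █
    (3,3)@(7, 7): e=[35,0,7] → ·  [on edge]
    (0,4)@(1, 9): e=[9,48,-15] → ·
    (1,4)@(3, 9): e=[19,36,-13] → ·
    (2,4)@(5, 9): e=[29,24,-11] → ·
    (4,4)@(9, 9): e=[49,0,-7] → ·  [on edge]
    (5,5)@(11, 11): e=[63,0,-21] → ·  [on edge]
  covered (5 px):
    · · · · · ·
    · · · · · ·
    █ █ · · · ·
    █ █ █ · · ·
    · · · · · ·
    · · · · · ·
    · · · · · ·
    · · · · · ·

Answer: [[1,3],[2,3],[3,3],[4,3],[2,4],[3,4],[4,4],[3,5],[4,5]]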